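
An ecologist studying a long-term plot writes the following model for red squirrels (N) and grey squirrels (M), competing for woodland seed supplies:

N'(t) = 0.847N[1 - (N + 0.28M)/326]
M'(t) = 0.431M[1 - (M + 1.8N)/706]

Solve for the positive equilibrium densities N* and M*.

Setting both brackets to zero gives the nullclines N + 0.28M = 326 and 1.8N + M = 706.
Substituting M = 706 - 1.8N into the first: N(1 - 0.28·1.8) = 326 - 0.28·706.
So N* = 128/0.496 = 259, and then M* = 706 - 1.8·259 = 240.

N* ≈ 259, M* ≈ 240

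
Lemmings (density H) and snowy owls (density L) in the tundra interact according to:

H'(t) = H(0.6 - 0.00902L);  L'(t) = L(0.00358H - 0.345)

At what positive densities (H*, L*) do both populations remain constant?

Set dL/dt = 0 with L > 0: 0.00358H - 0.345 = 0, so H* = 0.345/0.00358 = 96.4.
Set dH/dt = 0 with H > 0: 0.6 - 0.00902L = 0, so L* = 0.6/0.00902 = 66.5.

H* ≈ 96.4, L* ≈ 66.5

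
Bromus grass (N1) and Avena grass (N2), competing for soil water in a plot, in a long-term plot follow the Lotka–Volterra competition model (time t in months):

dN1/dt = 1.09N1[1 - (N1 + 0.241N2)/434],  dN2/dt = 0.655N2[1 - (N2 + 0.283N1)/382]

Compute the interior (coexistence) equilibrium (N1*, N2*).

N1* ≈ 367, N2* ≈ 278

Setting both brackets to zero gives the nullclines N1 + 0.241N2 = 434 and 0.283N1 + N2 = 382.
Substituting N2 = 382 - 0.283N1 into the first: N1(1 - 0.241·0.283) = 434 - 0.241·382.
So N1* = 342/0.932 = 367, and then N2* = 382 - 0.283·367 = 278.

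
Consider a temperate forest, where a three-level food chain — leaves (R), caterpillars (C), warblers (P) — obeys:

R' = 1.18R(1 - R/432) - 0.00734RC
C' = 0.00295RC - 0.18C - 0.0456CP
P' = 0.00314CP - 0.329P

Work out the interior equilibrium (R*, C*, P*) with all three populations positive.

From dP/dt = 0: 0.00314C* = 0.329, so C* = 105.
From dR/dt = 0: 1.18(1 - R*/432) = 0.00734·105, giving R* = 432·(1 - 0.652) = 150.
From dC/dt = 0: 0.00295·150 - 0.18 = 0.0456P*, so P* = 0.264/0.0456 = 5.79.

R* ≈ 150, C* ≈ 105, P* ≈ 5.79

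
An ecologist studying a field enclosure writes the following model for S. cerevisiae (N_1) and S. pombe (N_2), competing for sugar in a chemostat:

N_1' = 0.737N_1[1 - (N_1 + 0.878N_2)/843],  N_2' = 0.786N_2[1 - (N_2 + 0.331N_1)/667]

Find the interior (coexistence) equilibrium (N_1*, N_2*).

N_1* ≈ 363, N_2* ≈ 547

Setting both brackets to zero gives the nullclines N_1 + 0.878N_2 = 843 and 0.331N_1 + N_2 = 667.
Substituting N_2 = 667 - 0.331N_1 into the first: N_1(1 - 0.878·0.331) = 843 - 0.878·667.
So N_1* = 257/0.709 = 363, and then N_2* = 667 - 0.331·363 = 547.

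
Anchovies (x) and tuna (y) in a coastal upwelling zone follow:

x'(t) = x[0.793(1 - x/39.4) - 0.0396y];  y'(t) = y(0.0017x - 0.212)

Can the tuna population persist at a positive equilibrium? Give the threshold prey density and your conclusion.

Threshold x = 125; K < 125, so no, the predator goes extinct.

The predator equation gives dy/dt > 0 only when x > 0.212/0.0017 = 125.
Without the predator, x → K = 39.4. Since 39.4 < 125, the predator cannot invade.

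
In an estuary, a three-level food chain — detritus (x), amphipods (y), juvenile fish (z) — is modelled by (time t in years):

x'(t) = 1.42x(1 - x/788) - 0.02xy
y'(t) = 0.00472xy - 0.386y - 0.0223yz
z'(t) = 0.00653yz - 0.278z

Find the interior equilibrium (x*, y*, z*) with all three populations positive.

From dz/dt = 0: 0.00653y* = 0.278, so y* = 42.6.
From dx/dt = 0: 1.42(1 - x*/788) = 0.02·42.6, giving x* = 788·(1 - 0.6) = 316.
From dy/dt = 0: 0.00472·316 - 0.386 = 0.0223z*, so z* = 1.1/0.0223 = 49.5.

x* ≈ 316, y* ≈ 42.6, z* ≈ 49.5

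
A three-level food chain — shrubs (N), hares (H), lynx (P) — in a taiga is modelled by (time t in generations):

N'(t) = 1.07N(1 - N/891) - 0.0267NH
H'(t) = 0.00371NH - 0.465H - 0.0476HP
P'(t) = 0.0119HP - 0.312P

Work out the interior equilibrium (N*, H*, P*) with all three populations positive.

From dP/dt = 0: 0.0119H* = 0.312, so H* = 26.2.
From dN/dt = 0: 1.07(1 - N*/891) = 0.0267·26.2, giving N* = 891·(1 - 0.654) = 308.
From dH/dt = 0: 0.00371·308 - 0.465 = 0.0476P*, so P* = 0.678/0.0476 = 14.2.

N* ≈ 308, H* ≈ 26.2, P* ≈ 14.2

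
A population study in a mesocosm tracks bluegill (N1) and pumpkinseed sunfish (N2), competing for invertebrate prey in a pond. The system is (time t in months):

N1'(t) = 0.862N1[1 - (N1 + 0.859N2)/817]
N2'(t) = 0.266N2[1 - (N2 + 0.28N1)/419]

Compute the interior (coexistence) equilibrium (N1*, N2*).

Setting both brackets to zero gives the nullclines N1 + 0.859N2 = 817 and 0.28N1 + N2 = 419.
Substituting N2 = 419 - 0.28N1 into the first: N1(1 - 0.859·0.28) = 817 - 0.859·419.
So N1* = 457/0.759 = 602, and then N2* = 419 - 0.28·602 = 250.

N1* ≈ 602, N2* ≈ 250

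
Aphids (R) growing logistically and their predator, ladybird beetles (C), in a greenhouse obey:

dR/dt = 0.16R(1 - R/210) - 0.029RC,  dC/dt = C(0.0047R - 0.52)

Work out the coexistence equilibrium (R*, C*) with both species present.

R* ≈ 111, C* ≈ 2.61

From dC/dt = 0 with C > 0: 0.0047R* = 0.52, so R* = 111.
Substitute into dR/dt = 0: 0.16(1 - 111/210) = 0.029C*.
The bracket is 0.473, giving C* = 0.0757/0.029 = 2.61.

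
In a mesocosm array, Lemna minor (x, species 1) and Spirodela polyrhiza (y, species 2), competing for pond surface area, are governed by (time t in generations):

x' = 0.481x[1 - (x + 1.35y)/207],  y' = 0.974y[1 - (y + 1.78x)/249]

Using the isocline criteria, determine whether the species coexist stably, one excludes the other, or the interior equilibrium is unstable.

Compare the nullcline intercepts: K1/α12 = 207/1.35 = 153 < K2 = 249; K2/α21 = 249/1.78 = 140 < K1 = 207.
Since both are reversed, neither can invade when rare; the interior point is a saddle.

unstable coexistence (outcome depends on initial conditions)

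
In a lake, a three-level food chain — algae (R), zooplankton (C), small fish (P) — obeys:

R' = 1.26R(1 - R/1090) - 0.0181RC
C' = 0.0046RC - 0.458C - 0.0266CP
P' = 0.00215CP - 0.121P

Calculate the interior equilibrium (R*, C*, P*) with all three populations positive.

R* ≈ 209, C* ≈ 56.3, P* ≈ 18.9

From dP/dt = 0: 0.00215C* = 0.121, so C* = 56.3.
From dR/dt = 0: 1.26(1 - R*/1090) = 0.0181·56.3, giving R* = 1090·(1 - 0.808) = 209.
From dC/dt = 0: 0.0046·209 - 0.458 = 0.0266P*, so P* = 0.502/0.0266 = 18.9.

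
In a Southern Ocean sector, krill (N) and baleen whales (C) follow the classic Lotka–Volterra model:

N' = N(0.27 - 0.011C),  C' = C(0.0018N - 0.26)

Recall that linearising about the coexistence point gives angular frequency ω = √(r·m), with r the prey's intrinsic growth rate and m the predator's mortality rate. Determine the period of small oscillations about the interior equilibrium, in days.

T ≈ 23.7 days

Here r = 0.27 and m = 0.26, so r·m = 0.0702.
ω = √0.0702 = 0.265 per day, hence T = 2π/ω ≈ 23.7 days.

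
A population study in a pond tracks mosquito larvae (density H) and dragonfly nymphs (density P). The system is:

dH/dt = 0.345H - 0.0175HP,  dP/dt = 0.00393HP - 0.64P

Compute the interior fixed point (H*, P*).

H* ≈ 163, P* ≈ 19.7

Set dP/dt = 0 with P > 0: 0.00393H - 0.64 = 0, so H* = 0.64/0.00393 = 163.
Set dH/dt = 0 with H > 0: 0.345 - 0.0175P = 0, so P* = 0.345/0.0175 = 19.7.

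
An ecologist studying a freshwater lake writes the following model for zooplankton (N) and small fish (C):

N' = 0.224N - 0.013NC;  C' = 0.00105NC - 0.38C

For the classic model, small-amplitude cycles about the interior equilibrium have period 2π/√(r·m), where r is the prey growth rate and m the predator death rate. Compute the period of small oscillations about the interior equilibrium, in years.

Here r = 0.224 and m = 0.38, so r·m = 0.0851.
ω = √0.0851 = 0.292 per year, hence T = 2π/ω ≈ 21.5 years.

T ≈ 21.5 years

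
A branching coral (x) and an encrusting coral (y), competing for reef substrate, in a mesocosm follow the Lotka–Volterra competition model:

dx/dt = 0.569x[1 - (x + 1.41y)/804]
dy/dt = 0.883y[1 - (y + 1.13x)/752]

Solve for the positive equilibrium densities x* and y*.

Setting both brackets to zero gives the nullclines x + 1.41y = 804 and 1.13x + y = 752.
Substituting y = 752 - 1.13x into the first: x(1 - 1.41·1.13) = 804 - 1.41·752.
So x* = -256/-0.593 = 432, and then y* = 752 - 1.13·432 = 264.

x* ≈ 432, y* ≈ 264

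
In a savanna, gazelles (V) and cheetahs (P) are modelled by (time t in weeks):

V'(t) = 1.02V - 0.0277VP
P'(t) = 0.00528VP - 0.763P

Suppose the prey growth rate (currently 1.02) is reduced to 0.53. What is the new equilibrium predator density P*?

At the interior fixed point, setting dV/dt = 0 with V > 0 fixes P* = (prey growth rate)/(VP coefficient) — independent of the other coefficients.
With the change, P* = 0.53/0.0277 = 19.1; it falls from 36.8.

P* ≈ 19.1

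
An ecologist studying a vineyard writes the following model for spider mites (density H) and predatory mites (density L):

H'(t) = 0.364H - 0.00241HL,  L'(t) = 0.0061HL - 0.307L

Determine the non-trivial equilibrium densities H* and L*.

Set dL/dt = 0 with L > 0: 0.0061H - 0.307 = 0, so H* = 0.307/0.0061 = 50.3.
Set dH/dt = 0 with H > 0: 0.364 - 0.00241L = 0, so L* = 0.364/0.00241 = 151.

H* ≈ 50.3, L* ≈ 151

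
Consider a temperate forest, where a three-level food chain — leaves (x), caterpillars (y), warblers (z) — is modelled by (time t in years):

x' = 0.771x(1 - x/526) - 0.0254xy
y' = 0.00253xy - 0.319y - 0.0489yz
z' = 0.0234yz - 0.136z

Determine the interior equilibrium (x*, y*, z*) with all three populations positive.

x* ≈ 425, y* ≈ 5.81, z* ≈ 15.5

From dz/dt = 0: 0.0234y* = 0.136, so y* = 5.81.
From dx/dt = 0: 0.771(1 - x*/526) = 0.0254·5.81, giving x* = 526·(1 - 0.191) = 425.
From dy/dt = 0: 0.00253·425 - 0.319 = 0.0489z*, so z* = 0.757/0.0489 = 15.5.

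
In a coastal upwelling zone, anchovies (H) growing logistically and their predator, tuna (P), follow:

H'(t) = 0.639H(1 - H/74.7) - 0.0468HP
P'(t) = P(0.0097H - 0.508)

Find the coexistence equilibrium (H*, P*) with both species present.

From dP/dt = 0 with P > 0: 0.0097H* = 0.508, so H* = 52.4.
Substitute into dH/dt = 0: 0.639(1 - 52.4/74.7) = 0.0468P*.
The bracket is 0.299, giving P* = 0.191/0.0468 = 4.08.

H* ≈ 52.4, P* ≈ 4.08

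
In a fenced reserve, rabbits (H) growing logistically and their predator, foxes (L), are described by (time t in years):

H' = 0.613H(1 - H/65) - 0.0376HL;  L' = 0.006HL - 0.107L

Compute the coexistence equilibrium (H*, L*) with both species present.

From dL/dt = 0 with L > 0: 0.006H* = 0.107, so H* = 17.8.
Substitute into dH/dt = 0: 0.613(1 - 17.8/65) = 0.0376L*.
The bracket is 0.726, giving L* = 0.445/0.0376 = 11.8.

H* ≈ 17.8, L* ≈ 11.8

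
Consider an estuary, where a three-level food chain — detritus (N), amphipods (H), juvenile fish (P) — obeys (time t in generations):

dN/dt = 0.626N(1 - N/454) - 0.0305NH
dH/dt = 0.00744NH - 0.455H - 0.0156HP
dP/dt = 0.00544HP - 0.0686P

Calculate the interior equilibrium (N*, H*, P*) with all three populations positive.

From dP/dt = 0: 0.00544H* = 0.0686, so H* = 12.6.
From dN/dt = 0: 0.626(1 - N*/454) = 0.0305·12.6, giving N* = 454·(1 - 0.614) = 175.
From dH/dt = 0: 0.00744·175 - 0.455 = 0.0156P*, so P* = 0.847/0.0156 = 54.3.

N* ≈ 175, H* ≈ 12.6, P* ≈ 54.3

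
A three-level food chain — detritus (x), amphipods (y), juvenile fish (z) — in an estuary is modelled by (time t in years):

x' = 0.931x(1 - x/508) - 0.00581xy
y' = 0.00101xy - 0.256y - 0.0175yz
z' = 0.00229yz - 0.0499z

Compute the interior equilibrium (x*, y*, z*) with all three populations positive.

From dz/dt = 0: 0.00229y* = 0.0499, so y* = 21.8.
From dx/dt = 0: 0.931(1 - x*/508) = 0.00581·21.8, giving x* = 508·(1 - 0.136) = 439.
From dy/dt = 0: 0.00101·439 - 0.256 = 0.0175z*, so z* = 0.187/0.0175 = 10.7.

x* ≈ 439, y* ≈ 21.8, z* ≈ 10.7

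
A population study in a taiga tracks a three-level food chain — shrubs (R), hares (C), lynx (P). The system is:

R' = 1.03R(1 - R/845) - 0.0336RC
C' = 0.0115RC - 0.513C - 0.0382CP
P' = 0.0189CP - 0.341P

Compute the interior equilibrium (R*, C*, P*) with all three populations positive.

From dP/dt = 0: 0.0189C* = 0.341, so C* = 18.
From dR/dt = 0: 1.03(1 - R*/845) = 0.0336·18, giving R* = 845·(1 - 0.589) = 348.
From dC/dt = 0: 0.0115·348 - 0.513 = 0.0382P*, so P* = 3.49/0.0382 = 91.2.

R* ≈ 348, C* ≈ 18, P* ≈ 91.2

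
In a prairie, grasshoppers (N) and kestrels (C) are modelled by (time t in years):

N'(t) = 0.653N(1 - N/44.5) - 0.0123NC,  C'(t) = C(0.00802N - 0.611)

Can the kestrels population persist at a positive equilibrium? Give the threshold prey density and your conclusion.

Threshold N = 76.2; K < 76.2, so no, the predator goes extinct.

The predator equation gives dC/dt > 0 only when N > 0.611/0.00802 = 76.2.
Without the predator, N → K = 44.5. Since 44.5 < 76.2, the predator cannot invade.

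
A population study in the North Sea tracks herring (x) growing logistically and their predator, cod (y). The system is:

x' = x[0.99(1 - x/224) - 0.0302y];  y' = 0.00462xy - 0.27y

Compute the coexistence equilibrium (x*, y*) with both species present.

From dy/dt = 0 with y > 0: 0.00462x* = 0.27, so x* = 58.4.
Substitute into dx/dt = 0: 0.99(1 - 58.4/224) = 0.0302y*.
The bracket is 0.739, giving y* = 0.732/0.0302 = 24.2.

x* ≈ 58.4, y* ≈ 24.2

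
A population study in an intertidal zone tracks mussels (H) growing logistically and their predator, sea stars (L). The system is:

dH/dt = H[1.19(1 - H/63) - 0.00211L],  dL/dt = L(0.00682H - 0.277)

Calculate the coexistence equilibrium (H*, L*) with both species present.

From dL/dt = 0 with L > 0: 0.00682H* = 0.277, so H* = 40.6.
Substitute into dH/dt = 0: 1.19(1 - 40.6/63) = 0.00211L*.
The bracket is 0.355, giving L* = 0.423/0.00211 = 200.

H* ≈ 40.6, L* ≈ 200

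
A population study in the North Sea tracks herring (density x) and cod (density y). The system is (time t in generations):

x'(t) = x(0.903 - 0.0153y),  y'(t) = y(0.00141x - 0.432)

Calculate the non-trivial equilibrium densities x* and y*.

Set dy/dt = 0 with y > 0: 0.00141x - 0.432 = 0, so x* = 0.432/0.00141 = 306.
Set dx/dt = 0 with x > 0: 0.903 - 0.0153y = 0, so y* = 0.903/0.0153 = 59.

x* ≈ 306, y* ≈ 59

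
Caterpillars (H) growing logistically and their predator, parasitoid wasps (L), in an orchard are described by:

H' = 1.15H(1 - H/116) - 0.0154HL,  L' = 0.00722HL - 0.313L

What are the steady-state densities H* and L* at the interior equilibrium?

H* ≈ 43.4, L* ≈ 46.8

From dL/dt = 0 with L > 0: 0.00722H* = 0.313, so H* = 43.4.
Substitute into dH/dt = 0: 1.15(1 - 43.4/116) = 0.0154L*.
The bracket is 0.626, giving L* = 0.72/0.0154 = 46.8.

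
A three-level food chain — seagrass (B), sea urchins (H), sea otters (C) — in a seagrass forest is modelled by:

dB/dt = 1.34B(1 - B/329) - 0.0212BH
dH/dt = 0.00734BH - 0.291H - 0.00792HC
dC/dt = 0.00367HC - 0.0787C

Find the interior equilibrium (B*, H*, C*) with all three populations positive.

From dC/dt = 0: 0.00367H* = 0.0787, so H* = 21.4.
From dB/dt = 0: 1.34(1 - B*/329) = 0.0212·21.4, giving B* = 329·(1 - 0.339) = 217.
From dH/dt = 0: 0.00734·217 - 0.291 = 0.00792C*, so C* = 1.3/0.00792 = 165.

B* ≈ 217, H* ≈ 21.4, C* ≈ 165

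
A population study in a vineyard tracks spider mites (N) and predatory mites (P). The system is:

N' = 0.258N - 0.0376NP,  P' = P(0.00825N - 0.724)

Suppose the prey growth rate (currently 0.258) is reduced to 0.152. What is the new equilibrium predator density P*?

P* ≈ 4.04

At the interior fixed point, setting dN/dt = 0 with N > 0 fixes P* = (prey growth rate)/(NP coefficient) — independent of the other coefficients.
With the change, P* = 0.152/0.0376 = 4.04; it falls from 6.86.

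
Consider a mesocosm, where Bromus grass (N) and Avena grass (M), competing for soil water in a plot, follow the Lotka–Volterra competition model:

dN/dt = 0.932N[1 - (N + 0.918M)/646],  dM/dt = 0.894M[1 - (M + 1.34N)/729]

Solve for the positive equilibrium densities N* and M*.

Setting both brackets to zero gives the nullclines N + 0.918M = 646 and 1.34N + M = 729.
Substituting M = 729 - 1.34N into the first: N(1 - 0.918·1.34) = 646 - 0.918·729.
So N* = -23.2/-0.23 = 101, and then M* = 729 - 1.34·101 = 594.

N* ≈ 101, M* ≈ 594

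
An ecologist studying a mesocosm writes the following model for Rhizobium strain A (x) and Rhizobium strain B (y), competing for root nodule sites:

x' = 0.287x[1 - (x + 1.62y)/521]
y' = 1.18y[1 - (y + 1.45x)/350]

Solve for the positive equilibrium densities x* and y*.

x* ≈ 34.1, y* ≈ 301

Setting both brackets to zero gives the nullclines x + 1.62y = 521 and 1.45x + y = 350.
Substituting y = 350 - 1.45x into the first: x(1 - 1.62·1.45) = 521 - 1.62·350.
So x* = -46/-1.35 = 34.1, and then y* = 350 - 1.45·34.1 = 301.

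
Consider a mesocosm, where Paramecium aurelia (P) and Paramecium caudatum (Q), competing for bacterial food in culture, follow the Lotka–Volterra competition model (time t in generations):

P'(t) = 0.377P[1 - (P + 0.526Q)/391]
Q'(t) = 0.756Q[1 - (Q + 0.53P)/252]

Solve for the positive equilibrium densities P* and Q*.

Setting both brackets to zero gives the nullclines P + 0.526Q = 391 and 0.53P + Q = 252.
Substituting Q = 252 - 0.53P into the first: P(1 - 0.526·0.53) = 391 - 0.526·252.
So P* = 258/0.721 = 358, and then Q* = 252 - 0.53·358 = 62.1.

P* ≈ 358, Q* ≈ 62.1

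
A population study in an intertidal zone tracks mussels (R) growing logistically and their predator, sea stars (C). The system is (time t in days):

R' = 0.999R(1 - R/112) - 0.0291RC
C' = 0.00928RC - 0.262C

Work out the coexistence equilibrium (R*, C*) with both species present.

R* ≈ 28.2, C* ≈ 25.7

From dC/dt = 0 with C > 0: 0.00928R* = 0.262, so R* = 28.2.
Substitute into dR/dt = 0: 0.999(1 - 28.2/112) = 0.0291C*.
The bracket is 0.748, giving C* = 0.747/0.0291 = 25.7.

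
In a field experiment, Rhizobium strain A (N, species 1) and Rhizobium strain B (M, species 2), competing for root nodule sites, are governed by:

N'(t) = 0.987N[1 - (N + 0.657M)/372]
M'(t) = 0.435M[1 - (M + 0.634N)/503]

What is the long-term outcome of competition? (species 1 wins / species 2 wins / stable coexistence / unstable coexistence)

Compare the nullcline intercepts: K1/α12 = 372/0.657 = 566 > K2 = 503; K2/α21 = 503/0.634 = 793 > K1 = 372.
Since both inequalities hold, each species can invade when rare, so the interior equilibrium is stable.

stable coexistence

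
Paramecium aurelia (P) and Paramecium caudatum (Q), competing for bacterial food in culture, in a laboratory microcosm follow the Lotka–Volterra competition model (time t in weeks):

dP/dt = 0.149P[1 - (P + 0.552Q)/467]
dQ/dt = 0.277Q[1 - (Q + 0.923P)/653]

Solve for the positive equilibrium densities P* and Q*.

Setting both brackets to zero gives the nullclines P + 0.552Q = 467 and 0.923P + Q = 653.
Substituting Q = 653 - 0.923P into the first: P(1 - 0.552·0.923) = 467 - 0.552·653.
So P* = 107/0.491 = 217, and then Q* = 653 - 0.923·217 = 453.

P* ≈ 217, Q* ≈ 453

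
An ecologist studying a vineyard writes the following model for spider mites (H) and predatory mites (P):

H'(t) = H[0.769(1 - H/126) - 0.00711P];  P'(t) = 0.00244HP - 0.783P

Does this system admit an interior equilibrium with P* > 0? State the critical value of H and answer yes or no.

The predator equation gives dP/dt > 0 only when H > 0.783/0.00244 = 321.
Without the predator, H → K = 126. Since 126 < 321, the predator cannot invade.

Threshold H = 321; K < 321, so no, the predator goes extinct.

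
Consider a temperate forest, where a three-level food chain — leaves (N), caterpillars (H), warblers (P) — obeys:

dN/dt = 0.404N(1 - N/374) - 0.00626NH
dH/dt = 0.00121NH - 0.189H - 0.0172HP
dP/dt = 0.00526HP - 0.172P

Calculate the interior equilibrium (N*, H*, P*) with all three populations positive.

From dP/dt = 0: 0.00526H* = 0.172, so H* = 32.7.
From dN/dt = 0: 0.404(1 - N*/374) = 0.00626·32.7, giving N* = 374·(1 - 0.507) = 185.
From dH/dt = 0: 0.00121·185 - 0.189 = 0.0172P*, so P* = 0.0342/0.0172 = 1.99.

N* ≈ 185, H* ≈ 32.7, P* ≈ 1.99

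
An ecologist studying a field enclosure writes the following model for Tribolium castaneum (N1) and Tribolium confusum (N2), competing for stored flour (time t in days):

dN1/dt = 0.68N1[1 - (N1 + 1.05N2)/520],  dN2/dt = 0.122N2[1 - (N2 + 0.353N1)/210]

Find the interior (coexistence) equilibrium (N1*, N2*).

N1* ≈ 476, N2* ≈ 42

Setting both brackets to zero gives the nullclines N1 + 1.05N2 = 520 and 0.353N1 + N2 = 210.
Substituting N2 = 210 - 0.353N1 into the first: N1(1 - 1.05·0.353) = 520 - 1.05·210.
So N1* = 300/0.629 = 476, and then N2* = 210 - 0.353·476 = 42.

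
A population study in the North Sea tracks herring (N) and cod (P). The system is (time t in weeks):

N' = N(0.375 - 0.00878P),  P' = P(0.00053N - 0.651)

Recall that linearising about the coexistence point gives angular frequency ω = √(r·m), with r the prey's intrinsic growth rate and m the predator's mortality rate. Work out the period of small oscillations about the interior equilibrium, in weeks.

T ≈ 12.7 weeks

Here r = 0.375 and m = 0.651, so r·m = 0.244.
ω = √0.244 = 0.494 per week, hence T = 2π/ω ≈ 12.7 weeks.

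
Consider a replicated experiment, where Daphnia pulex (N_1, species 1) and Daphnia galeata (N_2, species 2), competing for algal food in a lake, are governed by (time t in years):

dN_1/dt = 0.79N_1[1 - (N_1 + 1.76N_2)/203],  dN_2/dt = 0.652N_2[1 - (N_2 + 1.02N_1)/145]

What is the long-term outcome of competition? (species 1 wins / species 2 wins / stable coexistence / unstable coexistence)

Compare the nullcline intercepts: K1/α12 = 203/1.76 = 115 < K2 = 145; K2/α21 = 145/1.02 = 142 < K1 = 203.
Since both are reversed, neither can invade when rare; the interior point is a saddle.

unstable coexistence (outcome depends on initial conditions)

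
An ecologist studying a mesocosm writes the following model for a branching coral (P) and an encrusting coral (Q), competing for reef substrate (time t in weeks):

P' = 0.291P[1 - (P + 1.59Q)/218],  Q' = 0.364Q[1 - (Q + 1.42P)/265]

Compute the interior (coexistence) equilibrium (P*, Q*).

Setting both brackets to zero gives the nullclines P + 1.59Q = 218 and 1.42P + Q = 265.
Substituting Q = 265 - 1.42P into the first: P(1 - 1.59·1.42) = 218 - 1.59·265.
So P* = -203/-1.26 = 162, and then Q* = 265 - 1.42·162 = 35.4.

P* ≈ 162, Q* ≈ 35.4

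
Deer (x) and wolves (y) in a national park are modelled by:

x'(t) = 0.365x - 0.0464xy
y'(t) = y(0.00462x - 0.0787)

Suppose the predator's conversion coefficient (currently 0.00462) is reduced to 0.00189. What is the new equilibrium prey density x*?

At the interior fixed point, setting dy/dt = 0 with y > 0 fixes x* = (predator death rate)/(xy coefficient) — independent of the other coefficients.
With the change, x* = 0.0787/0.00189 = 41.6; it rises from 17.

x* ≈ 41.6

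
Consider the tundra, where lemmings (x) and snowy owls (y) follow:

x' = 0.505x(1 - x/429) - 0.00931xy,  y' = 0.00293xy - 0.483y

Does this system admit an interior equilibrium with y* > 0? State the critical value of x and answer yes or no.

The predator equation gives dy/dt > 0 only when x > 0.483/0.00293 = 165.
Without the predator, x → K = 429. Since 429 > 165, the predator can invade and persist.

Threshold x = 165; K > 165, so yes, the predator persists.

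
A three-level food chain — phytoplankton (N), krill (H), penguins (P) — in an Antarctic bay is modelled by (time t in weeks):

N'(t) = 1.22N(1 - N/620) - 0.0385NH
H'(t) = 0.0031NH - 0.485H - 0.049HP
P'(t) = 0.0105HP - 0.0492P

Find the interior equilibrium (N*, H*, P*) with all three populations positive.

From dP/dt = 0: 0.0105H* = 0.0492, so H* = 4.69.
From dN/dt = 0: 1.22(1 - N*/620) = 0.0385·4.69, giving N* = 620·(1 - 0.148) = 528.
From dH/dt = 0: 0.0031·528 - 0.485 = 0.049P*, so P* = 1.15/0.049 = 23.5.

N* ≈ 528, H* ≈ 4.69, P* ≈ 23.5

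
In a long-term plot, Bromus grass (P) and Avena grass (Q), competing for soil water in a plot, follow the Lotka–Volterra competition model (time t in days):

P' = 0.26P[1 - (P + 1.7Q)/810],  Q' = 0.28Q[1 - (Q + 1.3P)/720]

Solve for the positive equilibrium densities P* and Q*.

P* ≈ 342, Q* ≈ 275

Setting both brackets to zero gives the nullclines P + 1.7Q = 810 and 1.3P + Q = 720.
Substituting Q = 720 - 1.3P into the first: P(1 - 1.7·1.3) = 810 - 1.7·720.
So P* = -414/-1.21 = 342, and then Q* = 720 - 1.3·342 = 275.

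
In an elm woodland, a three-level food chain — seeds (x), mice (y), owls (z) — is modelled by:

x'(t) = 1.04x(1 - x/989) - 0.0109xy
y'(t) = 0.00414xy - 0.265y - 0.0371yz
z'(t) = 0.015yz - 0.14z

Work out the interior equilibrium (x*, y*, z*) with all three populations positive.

x* ≈ 892, y* ≈ 9.33, z* ≈ 92.4

From dz/dt = 0: 0.015y* = 0.14, so y* = 9.33.
From dx/dt = 0: 1.04(1 - x*/989) = 0.0109·9.33, giving x* = 989·(1 - 0.0978) = 892.
From dy/dt = 0: 0.00414·892 - 0.265 = 0.0371z*, so z* = 3.43/0.0371 = 92.4.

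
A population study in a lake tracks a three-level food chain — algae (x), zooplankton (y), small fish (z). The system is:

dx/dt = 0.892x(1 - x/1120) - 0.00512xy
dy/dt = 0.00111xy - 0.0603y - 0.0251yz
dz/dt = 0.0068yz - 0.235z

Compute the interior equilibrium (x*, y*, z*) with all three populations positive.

x* ≈ 898, y* ≈ 34.6, z* ≈ 37.3

From dz/dt = 0: 0.0068y* = 0.235, so y* = 34.6.
From dx/dt = 0: 0.892(1 - x*/1120) = 0.00512·34.6, giving x* = 1120·(1 - 0.198) = 898.
From dy/dt = 0: 0.00111·898 - 0.0603 = 0.0251z*, so z* = 0.936/0.0251 = 37.3.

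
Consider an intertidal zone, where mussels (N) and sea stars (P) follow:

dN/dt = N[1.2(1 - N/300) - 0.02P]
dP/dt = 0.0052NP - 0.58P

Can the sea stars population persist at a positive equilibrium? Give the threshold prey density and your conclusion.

The predator equation gives dP/dt > 0 only when N > 0.58/0.0052 = 112.
Without the predator, N → K = 300. Since 300 > 112, the predator can invade and persist.

Threshold N = 112; K > 112, so yes, the predator persists.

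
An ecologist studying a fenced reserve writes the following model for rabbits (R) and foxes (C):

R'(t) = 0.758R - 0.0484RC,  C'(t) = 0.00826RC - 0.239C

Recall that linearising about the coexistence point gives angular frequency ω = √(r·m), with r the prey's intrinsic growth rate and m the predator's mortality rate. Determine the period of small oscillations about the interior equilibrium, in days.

Here r = 0.758 and m = 0.239, so r·m = 0.181.
ω = √0.181 = 0.426 per day, hence T = 2π/ω ≈ 14.8 days.

T ≈ 14.8 days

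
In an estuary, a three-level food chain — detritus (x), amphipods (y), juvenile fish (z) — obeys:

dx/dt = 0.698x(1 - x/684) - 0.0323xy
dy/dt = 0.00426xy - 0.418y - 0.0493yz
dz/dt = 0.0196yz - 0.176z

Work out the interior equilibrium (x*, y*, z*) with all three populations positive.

From dz/dt = 0: 0.0196y* = 0.176, so y* = 8.98.
From dx/dt = 0: 0.698(1 - x*/684) = 0.0323·8.98, giving x* = 684·(1 - 0.416) = 400.
From dy/dt = 0: 0.00426·400 - 0.418 = 0.0493z*, so z* = 1.29/0.0493 = 26.1.

x* ≈ 400, y* ≈ 8.98, z* ≈ 26.1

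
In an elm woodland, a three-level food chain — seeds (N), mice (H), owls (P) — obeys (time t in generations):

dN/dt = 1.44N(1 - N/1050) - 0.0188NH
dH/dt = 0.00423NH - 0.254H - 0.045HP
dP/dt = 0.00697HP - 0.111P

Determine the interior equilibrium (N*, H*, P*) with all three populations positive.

From dP/dt = 0: 0.00697H* = 0.111, so H* = 15.9.
From dN/dt = 0: 1.44(1 - N*/1050) = 0.0188·15.9, giving N* = 1050·(1 - 0.208) = 832.
From dH/dt = 0: 0.00423·832 - 0.254 = 0.045P*, so P* = 3.26/0.045 = 72.5.

N* ≈ 832, H* ≈ 15.9, P* ≈ 72.5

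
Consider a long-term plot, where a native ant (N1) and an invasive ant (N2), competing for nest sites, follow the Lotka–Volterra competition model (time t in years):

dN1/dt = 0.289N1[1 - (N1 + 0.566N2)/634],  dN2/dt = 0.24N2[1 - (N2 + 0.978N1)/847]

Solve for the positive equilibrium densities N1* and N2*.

N1* ≈ 346, N2* ≈ 508

Setting both brackets to zero gives the nullclines N1 + 0.566N2 = 634 and 0.978N1 + N2 = 847.
Substituting N2 = 847 - 0.978N1 into the first: N1(1 - 0.566·0.978) = 634 - 0.566·847.
So N1* = 155/0.446 = 346, and then N2* = 847 - 0.978·346 = 508.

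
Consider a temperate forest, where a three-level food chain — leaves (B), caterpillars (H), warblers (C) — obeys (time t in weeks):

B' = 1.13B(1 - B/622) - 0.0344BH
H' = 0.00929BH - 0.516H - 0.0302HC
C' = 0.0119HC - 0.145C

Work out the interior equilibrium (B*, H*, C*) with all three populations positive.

From dC/dt = 0: 0.0119H* = 0.145, so H* = 12.2.
From dB/dt = 0: 1.13(1 - B*/622) = 0.0344·12.2, giving B* = 622·(1 - 0.371) = 391.
From dH/dt = 0: 0.00929·391 - 0.516 = 0.0302C*, so C* = 3.12/0.0302 = 103.

B* ≈ 391, H* ≈ 12.2, C* ≈ 103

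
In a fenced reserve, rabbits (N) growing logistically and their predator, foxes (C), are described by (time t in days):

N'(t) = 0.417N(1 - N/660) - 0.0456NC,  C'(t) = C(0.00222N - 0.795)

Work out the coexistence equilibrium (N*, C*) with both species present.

From dC/dt = 0 with C > 0: 0.00222N* = 0.795, so N* = 358.
Substitute into dN/dt = 0: 0.417(1 - 358/660) = 0.0456C*.
The bracket is 0.457, giving C* = 0.191/0.0456 = 4.18.

N* ≈ 358, C* ≈ 4.18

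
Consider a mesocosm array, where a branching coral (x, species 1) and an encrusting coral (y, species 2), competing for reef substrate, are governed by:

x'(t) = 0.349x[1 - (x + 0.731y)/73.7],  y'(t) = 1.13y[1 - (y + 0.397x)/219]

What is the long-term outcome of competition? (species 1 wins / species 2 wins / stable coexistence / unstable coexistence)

Compare the nullcline intercepts: K1/α12 = 73.7/0.731 = 101 < K2 = 219; K2/α21 = 219/0.397 = 552 > K1 = 73.7.
Since the inequalities point opposite ways, species 2 can invade but species 1 cannot.

species 2 excludes species 1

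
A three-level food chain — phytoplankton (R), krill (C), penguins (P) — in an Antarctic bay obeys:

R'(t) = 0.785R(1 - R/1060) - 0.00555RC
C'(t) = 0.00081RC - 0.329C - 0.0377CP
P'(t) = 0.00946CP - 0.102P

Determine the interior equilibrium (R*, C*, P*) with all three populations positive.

R* ≈ 979, C* ≈ 10.8, P* ≈ 12.3

From dP/dt = 0: 0.00946C* = 0.102, so C* = 10.8.
From dR/dt = 0: 0.785(1 - R*/1060) = 0.00555·10.8, giving R* = 1060·(1 - 0.0762) = 979.
From dC/dt = 0: 0.00081·979 - 0.329 = 0.0377P*, so P* = 0.464/0.0377 = 12.3.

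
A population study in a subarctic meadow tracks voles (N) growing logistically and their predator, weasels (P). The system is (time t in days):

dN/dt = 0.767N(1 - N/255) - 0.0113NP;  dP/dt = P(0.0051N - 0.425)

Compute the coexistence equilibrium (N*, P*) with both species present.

N* ≈ 83.3, P* ≈ 45.7

From dP/dt = 0 with P > 0: 0.0051N* = 0.425, so N* = 83.3.
Substitute into dN/dt = 0: 0.767(1 - 83.3/255) = 0.0113P*.
The bracket is 0.673, giving P* = 0.516/0.0113 = 45.7.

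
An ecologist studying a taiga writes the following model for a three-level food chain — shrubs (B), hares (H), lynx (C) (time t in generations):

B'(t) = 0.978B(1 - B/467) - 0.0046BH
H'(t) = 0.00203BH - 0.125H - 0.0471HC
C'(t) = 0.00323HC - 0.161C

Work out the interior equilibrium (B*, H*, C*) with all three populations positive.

B* ≈ 358, H* ≈ 49.8, C* ≈ 12.8

From dC/dt = 0: 0.00323H* = 0.161, so H* = 49.8.
From dB/dt = 0: 0.978(1 - B*/467) = 0.0046·49.8, giving B* = 467·(1 - 0.234) = 358.
From dH/dt = 0: 0.00203·358 - 0.125 = 0.0471C*, so C* = 0.601/0.0471 = 12.8.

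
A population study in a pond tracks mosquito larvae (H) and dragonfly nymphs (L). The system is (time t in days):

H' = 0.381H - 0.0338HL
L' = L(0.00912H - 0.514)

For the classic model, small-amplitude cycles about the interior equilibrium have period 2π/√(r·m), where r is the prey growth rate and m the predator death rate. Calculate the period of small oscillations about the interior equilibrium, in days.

T ≈ 14.2 days

Here r = 0.381 and m = 0.514, so r·m = 0.196.
ω = √0.196 = 0.443 per day, hence T = 2π/ω ≈ 14.2 days.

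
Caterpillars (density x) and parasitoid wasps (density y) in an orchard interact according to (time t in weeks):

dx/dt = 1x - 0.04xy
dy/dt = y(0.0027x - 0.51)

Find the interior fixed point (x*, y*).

x* ≈ 189, y* ≈ 25

Set dy/dt = 0 with y > 0: 0.0027x - 0.51 = 0, so x* = 0.51/0.0027 = 189.
Set dx/dt = 0 with x > 0: 1 - 0.04y = 0, so y* = 1/0.04 = 25.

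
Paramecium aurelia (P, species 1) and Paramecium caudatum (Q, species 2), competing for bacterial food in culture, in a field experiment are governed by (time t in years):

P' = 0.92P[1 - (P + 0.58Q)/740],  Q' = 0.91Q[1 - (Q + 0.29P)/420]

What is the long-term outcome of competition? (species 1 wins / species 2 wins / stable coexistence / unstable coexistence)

Compare the nullcline intercepts: K1/α12 = 740/0.58 = 1280 > K2 = 420; K2/α21 = 420/0.29 = 1450 > K1 = 740.
Since both inequalities hold, each species can invade when rare, so the interior equilibrium is stable.

stable coexistence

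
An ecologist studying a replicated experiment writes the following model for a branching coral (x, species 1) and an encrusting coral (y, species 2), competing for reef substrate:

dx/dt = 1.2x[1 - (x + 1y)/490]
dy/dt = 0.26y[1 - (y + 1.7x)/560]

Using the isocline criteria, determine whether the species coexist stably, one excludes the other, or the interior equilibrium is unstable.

unstable coexistence (outcome depends on initial conditions)

Compare the nullcline intercepts: K1/α12 = 490/1 = 490 < K2 = 560; K2/α21 = 560/1.7 = 329 < K1 = 490.
Since both are reversed, neither can invade when rare; the interior point is a saddle.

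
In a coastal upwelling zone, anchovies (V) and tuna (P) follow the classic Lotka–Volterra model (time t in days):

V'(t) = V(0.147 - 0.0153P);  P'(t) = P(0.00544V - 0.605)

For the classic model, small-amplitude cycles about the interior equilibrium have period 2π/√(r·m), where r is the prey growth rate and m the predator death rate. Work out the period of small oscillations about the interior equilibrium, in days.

Here r = 0.147 and m = 0.605, so r·m = 0.0889.
ω = √0.0889 = 0.298 per day, hence T = 2π/ω ≈ 21.1 days.

T ≈ 21.1 days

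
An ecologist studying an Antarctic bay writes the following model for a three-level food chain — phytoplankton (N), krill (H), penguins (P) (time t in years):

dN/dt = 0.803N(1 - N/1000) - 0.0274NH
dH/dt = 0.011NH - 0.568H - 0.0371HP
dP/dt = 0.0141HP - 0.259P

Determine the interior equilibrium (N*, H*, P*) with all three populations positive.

N* ≈ 373, H* ≈ 18.4, P* ≈ 95.3

From dP/dt = 0: 0.0141H* = 0.259, so H* = 18.4.
From dN/dt = 0: 0.803(1 - N*/1000) = 0.0274·18.4, giving N* = 1000·(1 - 0.627) = 373.
From dH/dt = 0: 0.011·373 - 0.568 = 0.0371P*, so P* = 3.54/0.0371 = 95.3.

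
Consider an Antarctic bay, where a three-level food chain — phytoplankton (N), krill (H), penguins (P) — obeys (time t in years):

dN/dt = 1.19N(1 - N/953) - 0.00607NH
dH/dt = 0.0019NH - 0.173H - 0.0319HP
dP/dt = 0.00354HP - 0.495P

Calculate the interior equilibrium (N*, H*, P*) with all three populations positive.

From dP/dt = 0: 0.00354H* = 0.495, so H* = 140.
From dN/dt = 0: 1.19(1 - N*/953) = 0.00607·140, giving N* = 953·(1 - 0.713) = 273.
From dH/dt = 0: 0.0019·273 - 0.173 = 0.0319P*, so P* = 0.346/0.0319 = 10.9.

N* ≈ 273, H* ≈ 140, P* ≈ 10.9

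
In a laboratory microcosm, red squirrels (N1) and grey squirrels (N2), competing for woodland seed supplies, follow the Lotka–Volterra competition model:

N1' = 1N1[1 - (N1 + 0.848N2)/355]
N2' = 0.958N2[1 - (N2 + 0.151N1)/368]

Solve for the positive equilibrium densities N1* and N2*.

N1* ≈ 49.2, N2* ≈ 361

Setting both brackets to zero gives the nullclines N1 + 0.848N2 = 355 and 0.151N1 + N2 = 368.
Substituting N2 = 368 - 0.151N1 into the first: N1(1 - 0.848·0.151) = 355 - 0.848·368.
So N1* = 42.9/0.872 = 49.2, and then N2* = 368 - 0.151·49.2 = 361.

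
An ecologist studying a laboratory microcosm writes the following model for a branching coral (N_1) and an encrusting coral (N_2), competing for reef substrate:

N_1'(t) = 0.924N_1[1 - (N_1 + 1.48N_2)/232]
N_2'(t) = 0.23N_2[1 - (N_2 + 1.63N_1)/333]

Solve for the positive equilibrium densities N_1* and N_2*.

N_1* ≈ 185, N_2* ≈ 32

Setting both brackets to zero gives the nullclines N_1 + 1.48N_2 = 232 and 1.63N_1 + N_2 = 333.
Substituting N_2 = 333 - 1.63N_1 into the first: N_1(1 - 1.48·1.63) = 232 - 1.48·333.
So N_1* = -261/-1.41 = 185, and then N_2* = 333 - 1.63·185 = 32.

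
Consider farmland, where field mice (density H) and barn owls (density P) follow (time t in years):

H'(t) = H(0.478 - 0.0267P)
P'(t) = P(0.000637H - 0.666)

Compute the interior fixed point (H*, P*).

H* ≈ 1050, P* ≈ 17.9

Set dP/dt = 0 with P > 0: 0.000637H - 0.666 = 0, so H* = 0.666/0.000637 = 1050.
Set dH/dt = 0 with H > 0: 0.478 - 0.0267P = 0, so P* = 0.478/0.0267 = 17.9.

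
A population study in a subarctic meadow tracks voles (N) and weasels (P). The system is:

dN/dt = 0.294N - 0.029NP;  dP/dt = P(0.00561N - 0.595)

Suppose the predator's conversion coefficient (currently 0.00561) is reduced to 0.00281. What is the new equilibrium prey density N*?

At the interior fixed point, setting dP/dt = 0 with P > 0 fixes N* = (predator death rate)/(NP coefficient) — independent of the other coefficients.
With the change, N* = 0.595/0.00281 = 212; it rises from 106.

N* ≈ 212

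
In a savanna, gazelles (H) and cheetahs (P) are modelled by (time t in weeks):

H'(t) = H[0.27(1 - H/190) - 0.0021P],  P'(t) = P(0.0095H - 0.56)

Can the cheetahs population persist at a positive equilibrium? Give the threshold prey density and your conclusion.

The predator equation gives dP/dt > 0 only when H > 0.56/0.0095 = 58.9.
Without the predator, H → K = 190. Since 190 > 58.9, the predator can invade and persist.

Threshold H = 58.9; K > 58.9, so yes, the predator persists.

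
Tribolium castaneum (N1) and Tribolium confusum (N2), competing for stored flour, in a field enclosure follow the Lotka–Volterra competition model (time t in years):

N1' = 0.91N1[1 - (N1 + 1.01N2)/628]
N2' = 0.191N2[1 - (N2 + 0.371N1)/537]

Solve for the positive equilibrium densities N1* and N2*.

N1* ≈ 137, N2* ≈ 486

Setting both brackets to zero gives the nullclines N1 + 1.01N2 = 628 and 0.371N1 + N2 = 537.
Substituting N2 = 537 - 0.371N1 into the first: N1(1 - 1.01·0.371) = 628 - 1.01·537.
So N1* = 85.6/0.625 = 137, and then N2* = 537 - 0.371·137 = 486.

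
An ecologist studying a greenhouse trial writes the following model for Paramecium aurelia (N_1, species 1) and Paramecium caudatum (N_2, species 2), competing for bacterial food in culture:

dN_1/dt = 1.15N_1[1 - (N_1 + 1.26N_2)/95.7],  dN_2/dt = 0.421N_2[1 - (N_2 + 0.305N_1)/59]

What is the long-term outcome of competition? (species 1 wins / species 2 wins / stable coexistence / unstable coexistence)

Compare the nullcline intercepts: K1/α12 = 95.7/1.26 = 76 > K2 = 59; K2/α21 = 59/0.305 = 193 > K1 = 95.7.
Since both inequalities hold, each species can invade when rare, so the interior equilibrium is stable.

stable coexistence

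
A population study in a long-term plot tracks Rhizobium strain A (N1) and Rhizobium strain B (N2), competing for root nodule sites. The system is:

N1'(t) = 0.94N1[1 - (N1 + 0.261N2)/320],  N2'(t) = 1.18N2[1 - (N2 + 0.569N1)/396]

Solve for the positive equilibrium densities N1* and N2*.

Setting both brackets to zero gives the nullclines N1 + 0.261N2 = 320 and 0.569N1 + N2 = 396.
Substituting N2 = 396 - 0.569N1 into the first: N1(1 - 0.261·0.569) = 320 - 0.261·396.
So N1* = 217/0.851 = 254, and then N2* = 396 - 0.569·254 = 251.

N1* ≈ 254, N2* ≈ 251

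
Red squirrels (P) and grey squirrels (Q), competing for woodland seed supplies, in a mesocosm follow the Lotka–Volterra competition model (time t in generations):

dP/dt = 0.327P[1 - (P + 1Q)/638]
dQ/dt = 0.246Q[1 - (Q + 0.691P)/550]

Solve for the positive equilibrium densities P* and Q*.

Setting both brackets to zero gives the nullclines P + 1Q = 638 and 0.691P + Q = 550.
Substituting Q = 550 - 0.691P into the first: P(1 - 1·0.691) = 638 - 1·550.
So P* = 88/0.309 = 285, and then Q* = 550 - 0.691·285 = 353.

P* ≈ 285, Q* ≈ 353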